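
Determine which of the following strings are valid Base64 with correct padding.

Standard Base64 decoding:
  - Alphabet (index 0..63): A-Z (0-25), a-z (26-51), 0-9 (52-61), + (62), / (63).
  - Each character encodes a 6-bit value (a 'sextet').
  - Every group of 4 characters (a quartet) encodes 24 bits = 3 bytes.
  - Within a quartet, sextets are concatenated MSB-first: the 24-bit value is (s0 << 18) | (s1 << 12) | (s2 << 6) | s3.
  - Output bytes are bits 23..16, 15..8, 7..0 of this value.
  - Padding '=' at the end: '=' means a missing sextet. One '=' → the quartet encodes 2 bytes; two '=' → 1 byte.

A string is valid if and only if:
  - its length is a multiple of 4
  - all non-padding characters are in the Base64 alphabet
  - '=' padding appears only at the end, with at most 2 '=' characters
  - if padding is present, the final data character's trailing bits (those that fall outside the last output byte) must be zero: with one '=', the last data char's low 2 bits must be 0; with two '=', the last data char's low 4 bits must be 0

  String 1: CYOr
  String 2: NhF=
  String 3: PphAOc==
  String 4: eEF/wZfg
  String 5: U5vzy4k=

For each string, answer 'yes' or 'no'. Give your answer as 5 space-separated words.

String 1: 'CYOr' → valid
String 2: 'NhF=' → invalid (bad trailing bits)
String 3: 'PphAOc==' → invalid (bad trailing bits)
String 4: 'eEF/wZfg' → valid
String 5: 'U5vzy4k=' → valid

Answer: yes no no yes yes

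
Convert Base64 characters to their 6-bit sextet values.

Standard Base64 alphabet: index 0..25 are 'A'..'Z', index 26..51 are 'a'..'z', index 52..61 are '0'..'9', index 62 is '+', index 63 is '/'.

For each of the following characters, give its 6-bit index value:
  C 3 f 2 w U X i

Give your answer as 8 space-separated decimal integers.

'C': A..Z range, ord('C') − ord('A') = 2
'3': 0..9 range, 52 + ord('3') − ord('0') = 55
'f': a..z range, 26 + ord('f') − ord('a') = 31
'2': 0..9 range, 52 + ord('2') − ord('0') = 54
'w': a..z range, 26 + ord('w') − ord('a') = 48
'U': A..Z range, ord('U') − ord('A') = 20
'X': A..Z range, ord('X') − ord('A') = 23
'i': a..z range, 26 + ord('i') − ord('a') = 34

Answer: 2 55 31 54 48 20 23 34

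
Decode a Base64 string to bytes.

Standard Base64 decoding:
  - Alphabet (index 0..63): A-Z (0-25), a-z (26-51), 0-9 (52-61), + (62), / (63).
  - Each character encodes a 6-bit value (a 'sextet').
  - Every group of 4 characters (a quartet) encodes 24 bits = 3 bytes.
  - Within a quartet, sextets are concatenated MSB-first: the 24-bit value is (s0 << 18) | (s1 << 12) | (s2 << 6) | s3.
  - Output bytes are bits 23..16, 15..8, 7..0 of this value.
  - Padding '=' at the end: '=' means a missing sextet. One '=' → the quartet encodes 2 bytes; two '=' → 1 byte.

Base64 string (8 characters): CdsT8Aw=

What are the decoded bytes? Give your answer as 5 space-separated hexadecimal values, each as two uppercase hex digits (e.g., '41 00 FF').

Answer: 09 DB 13 F0 0C

Derivation:
After char 0 ('C'=2): chars_in_quartet=1 acc=0x2 bytes_emitted=0
After char 1 ('d'=29): chars_in_quartet=2 acc=0x9D bytes_emitted=0
After char 2 ('s'=44): chars_in_quartet=3 acc=0x276C bytes_emitted=0
After char 3 ('T'=19): chars_in_quartet=4 acc=0x9DB13 -> emit 09 DB 13, reset; bytes_emitted=3
After char 4 ('8'=60): chars_in_quartet=1 acc=0x3C bytes_emitted=3
After char 5 ('A'=0): chars_in_quartet=2 acc=0xF00 bytes_emitted=3
After char 6 ('w'=48): chars_in_quartet=3 acc=0x3C030 bytes_emitted=3
Padding '=': partial quartet acc=0x3C030 -> emit F0 0C; bytes_emitted=5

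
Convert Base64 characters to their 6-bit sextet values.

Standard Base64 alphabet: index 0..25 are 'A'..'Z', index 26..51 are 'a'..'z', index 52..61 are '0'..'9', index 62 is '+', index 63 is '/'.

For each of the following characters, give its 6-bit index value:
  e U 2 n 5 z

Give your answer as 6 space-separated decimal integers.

'e': a..z range, 26 + ord('e') − ord('a') = 30
'U': A..Z range, ord('U') − ord('A') = 20
'2': 0..9 range, 52 + ord('2') − ord('0') = 54
'n': a..z range, 26 + ord('n') − ord('a') = 39
'5': 0..9 range, 52 + ord('5') − ord('0') = 57
'z': a..z range, 26 + ord('z') − ord('a') = 51

Answer: 30 20 54 39 57 51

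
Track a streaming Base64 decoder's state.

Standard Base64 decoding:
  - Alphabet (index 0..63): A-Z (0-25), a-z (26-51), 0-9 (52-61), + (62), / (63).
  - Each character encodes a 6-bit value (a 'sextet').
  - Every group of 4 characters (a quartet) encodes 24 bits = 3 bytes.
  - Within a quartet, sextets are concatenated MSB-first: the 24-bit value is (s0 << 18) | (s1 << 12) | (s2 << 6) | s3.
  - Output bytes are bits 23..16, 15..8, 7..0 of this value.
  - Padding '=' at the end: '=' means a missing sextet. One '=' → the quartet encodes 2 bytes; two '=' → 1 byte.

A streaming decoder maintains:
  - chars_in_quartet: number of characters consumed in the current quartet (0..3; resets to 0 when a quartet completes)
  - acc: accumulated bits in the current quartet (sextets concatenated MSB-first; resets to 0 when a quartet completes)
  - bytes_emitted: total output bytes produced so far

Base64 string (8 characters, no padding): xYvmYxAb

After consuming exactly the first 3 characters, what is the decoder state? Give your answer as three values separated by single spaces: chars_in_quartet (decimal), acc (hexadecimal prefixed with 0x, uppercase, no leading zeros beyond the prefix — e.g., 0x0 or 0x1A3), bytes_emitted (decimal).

Answer: 3 0x3162F 0

Derivation:
After char 0 ('x'=49): chars_in_quartet=1 acc=0x31 bytes_emitted=0
After char 1 ('Y'=24): chars_in_quartet=2 acc=0xC58 bytes_emitted=0
After char 2 ('v'=47): chars_in_quartet=3 acc=0x3162F bytes_emitted=0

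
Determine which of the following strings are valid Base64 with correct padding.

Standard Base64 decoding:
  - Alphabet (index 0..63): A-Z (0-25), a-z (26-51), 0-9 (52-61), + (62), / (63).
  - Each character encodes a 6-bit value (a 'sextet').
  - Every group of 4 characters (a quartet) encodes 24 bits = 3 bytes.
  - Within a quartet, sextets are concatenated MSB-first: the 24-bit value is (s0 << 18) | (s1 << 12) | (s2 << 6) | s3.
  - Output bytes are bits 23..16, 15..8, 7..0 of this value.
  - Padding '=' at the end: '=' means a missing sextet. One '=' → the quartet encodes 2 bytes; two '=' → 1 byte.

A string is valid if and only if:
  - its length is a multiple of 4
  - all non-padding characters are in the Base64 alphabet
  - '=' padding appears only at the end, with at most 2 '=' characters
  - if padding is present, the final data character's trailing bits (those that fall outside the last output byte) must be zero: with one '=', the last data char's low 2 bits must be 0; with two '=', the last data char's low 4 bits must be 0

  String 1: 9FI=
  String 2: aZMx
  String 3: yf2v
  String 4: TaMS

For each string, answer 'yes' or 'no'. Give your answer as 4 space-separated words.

String 1: '9FI=' → valid
String 2: 'aZMx' → valid
String 3: 'yf2v' → valid
String 4: 'TaMS' → valid

Answer: yes yes yes yes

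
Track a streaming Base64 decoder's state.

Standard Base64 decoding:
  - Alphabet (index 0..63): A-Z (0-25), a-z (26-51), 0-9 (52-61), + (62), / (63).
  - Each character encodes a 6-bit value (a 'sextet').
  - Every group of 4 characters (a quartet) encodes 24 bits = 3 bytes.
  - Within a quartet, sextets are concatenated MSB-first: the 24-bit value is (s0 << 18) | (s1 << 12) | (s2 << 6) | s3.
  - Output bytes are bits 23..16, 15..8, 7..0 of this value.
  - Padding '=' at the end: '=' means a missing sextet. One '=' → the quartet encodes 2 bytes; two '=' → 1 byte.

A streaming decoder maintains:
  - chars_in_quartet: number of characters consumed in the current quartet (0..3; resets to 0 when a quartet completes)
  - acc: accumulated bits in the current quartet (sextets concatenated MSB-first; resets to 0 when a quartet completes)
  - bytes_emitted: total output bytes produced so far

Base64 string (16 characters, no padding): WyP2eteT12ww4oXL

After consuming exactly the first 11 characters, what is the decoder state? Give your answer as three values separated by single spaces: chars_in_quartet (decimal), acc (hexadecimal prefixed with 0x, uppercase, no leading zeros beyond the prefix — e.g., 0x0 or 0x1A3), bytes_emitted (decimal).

After char 0 ('W'=22): chars_in_quartet=1 acc=0x16 bytes_emitted=0
After char 1 ('y'=50): chars_in_quartet=2 acc=0x5B2 bytes_emitted=0
After char 2 ('P'=15): chars_in_quartet=3 acc=0x16C8F bytes_emitted=0
After char 3 ('2'=54): chars_in_quartet=4 acc=0x5B23F6 -> emit 5B 23 F6, reset; bytes_emitted=3
After char 4 ('e'=30): chars_in_quartet=1 acc=0x1E bytes_emitted=3
After char 5 ('t'=45): chars_in_quartet=2 acc=0x7AD bytes_emitted=3
After char 6 ('e'=30): chars_in_quartet=3 acc=0x1EB5E bytes_emitted=3
After char 7 ('T'=19): chars_in_quartet=4 acc=0x7AD793 -> emit 7A D7 93, reset; bytes_emitted=6
After char 8 ('1'=53): chars_in_quartet=1 acc=0x35 bytes_emitted=6
After char 9 ('2'=54): chars_in_quartet=2 acc=0xD76 bytes_emitted=6
After char 10 ('w'=48): chars_in_quartet=3 acc=0x35DB0 bytes_emitted=6

Answer: 3 0x35DB0 6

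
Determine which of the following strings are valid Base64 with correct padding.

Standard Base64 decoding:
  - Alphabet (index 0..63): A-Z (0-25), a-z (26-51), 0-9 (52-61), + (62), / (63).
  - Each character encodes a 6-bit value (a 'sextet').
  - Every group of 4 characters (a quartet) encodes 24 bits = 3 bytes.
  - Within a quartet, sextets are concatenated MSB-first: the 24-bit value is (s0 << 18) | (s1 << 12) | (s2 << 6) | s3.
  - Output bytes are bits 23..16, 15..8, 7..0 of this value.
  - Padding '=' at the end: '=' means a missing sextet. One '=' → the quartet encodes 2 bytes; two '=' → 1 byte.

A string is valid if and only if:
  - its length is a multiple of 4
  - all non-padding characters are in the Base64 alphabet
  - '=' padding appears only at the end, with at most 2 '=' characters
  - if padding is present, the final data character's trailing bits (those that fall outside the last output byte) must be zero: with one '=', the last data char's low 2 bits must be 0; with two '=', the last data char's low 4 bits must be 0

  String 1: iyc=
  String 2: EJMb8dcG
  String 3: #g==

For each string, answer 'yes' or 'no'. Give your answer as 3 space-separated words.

String 1: 'iyc=' → valid
String 2: 'EJMb8dcG' → valid
String 3: '#g==' → invalid (bad char(s): ['#'])

Answer: yes yes no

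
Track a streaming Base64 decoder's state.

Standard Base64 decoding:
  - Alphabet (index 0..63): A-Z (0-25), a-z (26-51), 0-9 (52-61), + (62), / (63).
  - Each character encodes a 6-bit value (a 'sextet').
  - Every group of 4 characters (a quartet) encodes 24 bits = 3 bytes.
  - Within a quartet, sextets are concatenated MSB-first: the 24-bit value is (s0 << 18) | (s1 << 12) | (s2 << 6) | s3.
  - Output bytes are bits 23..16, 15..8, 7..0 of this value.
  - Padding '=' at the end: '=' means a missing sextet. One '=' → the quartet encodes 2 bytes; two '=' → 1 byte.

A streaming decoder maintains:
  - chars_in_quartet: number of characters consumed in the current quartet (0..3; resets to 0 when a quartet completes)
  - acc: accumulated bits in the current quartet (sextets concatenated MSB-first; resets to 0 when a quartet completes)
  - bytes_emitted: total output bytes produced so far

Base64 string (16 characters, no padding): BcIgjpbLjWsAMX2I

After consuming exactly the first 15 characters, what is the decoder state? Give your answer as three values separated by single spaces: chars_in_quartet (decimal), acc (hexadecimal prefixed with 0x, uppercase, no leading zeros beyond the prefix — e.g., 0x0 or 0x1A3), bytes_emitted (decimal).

Answer: 3 0xC5F6 9

Derivation:
After char 0 ('B'=1): chars_in_quartet=1 acc=0x1 bytes_emitted=0
After char 1 ('c'=28): chars_in_quartet=2 acc=0x5C bytes_emitted=0
After char 2 ('I'=8): chars_in_quartet=3 acc=0x1708 bytes_emitted=0
After char 3 ('g'=32): chars_in_quartet=4 acc=0x5C220 -> emit 05 C2 20, reset; bytes_emitted=3
After char 4 ('j'=35): chars_in_quartet=1 acc=0x23 bytes_emitted=3
After char 5 ('p'=41): chars_in_quartet=2 acc=0x8E9 bytes_emitted=3
After char 6 ('b'=27): chars_in_quartet=3 acc=0x23A5B bytes_emitted=3
After char 7 ('L'=11): chars_in_quartet=4 acc=0x8E96CB -> emit 8E 96 CB, reset; bytes_emitted=6
After char 8 ('j'=35): chars_in_quartet=1 acc=0x23 bytes_emitted=6
After char 9 ('W'=22): chars_in_quartet=2 acc=0x8D6 bytes_emitted=6
After char 10 ('s'=44): chars_in_quartet=3 acc=0x235AC bytes_emitted=6
After char 11 ('A'=0): chars_in_quartet=4 acc=0x8D6B00 -> emit 8D 6B 00, reset; bytes_emitted=9
After char 12 ('M'=12): chars_in_quartet=1 acc=0xC bytes_emitted=9
After char 13 ('X'=23): chars_in_quartet=2 acc=0x317 bytes_emitted=9
After char 14 ('2'=54): chars_in_quartet=3 acc=0xC5F6 bytes_emitted=9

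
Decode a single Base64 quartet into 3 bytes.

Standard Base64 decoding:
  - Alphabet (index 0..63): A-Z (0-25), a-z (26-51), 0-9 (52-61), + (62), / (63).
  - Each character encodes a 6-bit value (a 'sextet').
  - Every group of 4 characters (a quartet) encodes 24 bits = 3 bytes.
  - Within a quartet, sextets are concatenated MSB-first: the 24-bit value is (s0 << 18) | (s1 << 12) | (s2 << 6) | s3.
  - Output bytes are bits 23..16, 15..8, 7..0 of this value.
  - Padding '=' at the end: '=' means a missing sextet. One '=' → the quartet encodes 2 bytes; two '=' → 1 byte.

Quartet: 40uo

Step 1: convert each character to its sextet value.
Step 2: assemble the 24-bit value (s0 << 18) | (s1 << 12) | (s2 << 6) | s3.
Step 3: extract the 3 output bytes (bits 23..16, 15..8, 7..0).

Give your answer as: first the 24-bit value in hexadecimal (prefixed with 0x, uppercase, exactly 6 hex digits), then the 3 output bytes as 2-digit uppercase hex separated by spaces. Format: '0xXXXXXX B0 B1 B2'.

Sextets: 4=56, 0=52, u=46, o=40
24-bit: (56<<18) | (52<<12) | (46<<6) | 40
      = 0xE00000 | 0x034000 | 0x000B80 | 0x000028
      = 0xE34BA8
Bytes: (v>>16)&0xFF=E3, (v>>8)&0xFF=4B, v&0xFF=A8

Answer: 0xE34BA8 E3 4B A8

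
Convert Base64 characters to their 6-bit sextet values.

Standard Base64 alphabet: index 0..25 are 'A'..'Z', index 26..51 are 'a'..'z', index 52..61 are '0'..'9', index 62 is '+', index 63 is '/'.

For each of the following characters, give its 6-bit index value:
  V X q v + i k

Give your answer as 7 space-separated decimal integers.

'V': A..Z range, ord('V') − ord('A') = 21
'X': A..Z range, ord('X') − ord('A') = 23
'q': a..z range, 26 + ord('q') − ord('a') = 42
'v': a..z range, 26 + ord('v') − ord('a') = 47
'+': index 62
'i': a..z range, 26 + ord('i') − ord('a') = 34
'k': a..z range, 26 + ord('k') − ord('a') = 36

Answer: 21 23 42 47 62 34 36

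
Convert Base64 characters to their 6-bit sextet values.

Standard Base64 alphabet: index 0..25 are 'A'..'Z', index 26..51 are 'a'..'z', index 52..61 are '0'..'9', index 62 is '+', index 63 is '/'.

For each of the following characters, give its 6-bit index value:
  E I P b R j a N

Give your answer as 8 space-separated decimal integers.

'E': A..Z range, ord('E') − ord('A') = 4
'I': A..Z range, ord('I') − ord('A') = 8
'P': A..Z range, ord('P') − ord('A') = 15
'b': a..z range, 26 + ord('b') − ord('a') = 27
'R': A..Z range, ord('R') − ord('A') = 17
'j': a..z range, 26 + ord('j') − ord('a') = 35
'a': a..z range, 26 + ord('a') − ord('a') = 26
'N': A..Z range, ord('N') − ord('A') = 13

Answer: 4 8 15 27 17 35 26 13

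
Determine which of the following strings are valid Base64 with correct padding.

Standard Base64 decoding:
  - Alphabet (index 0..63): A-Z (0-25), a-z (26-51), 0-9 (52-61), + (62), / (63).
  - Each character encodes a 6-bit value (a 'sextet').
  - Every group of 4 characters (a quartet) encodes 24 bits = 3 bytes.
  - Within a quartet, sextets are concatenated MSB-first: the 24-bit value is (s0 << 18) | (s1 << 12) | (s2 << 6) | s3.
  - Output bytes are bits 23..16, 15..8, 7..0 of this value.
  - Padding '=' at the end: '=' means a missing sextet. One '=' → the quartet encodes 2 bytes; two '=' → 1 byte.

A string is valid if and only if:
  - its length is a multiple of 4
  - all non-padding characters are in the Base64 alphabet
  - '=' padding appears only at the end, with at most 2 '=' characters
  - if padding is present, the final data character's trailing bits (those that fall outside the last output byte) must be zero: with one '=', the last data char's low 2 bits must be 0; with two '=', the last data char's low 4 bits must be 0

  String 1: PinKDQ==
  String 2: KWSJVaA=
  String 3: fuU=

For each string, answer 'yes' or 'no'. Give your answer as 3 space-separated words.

String 1: 'PinKDQ==' → valid
String 2: 'KWSJVaA=' → valid
String 3: 'fuU=' → valid

Answer: yes yes yes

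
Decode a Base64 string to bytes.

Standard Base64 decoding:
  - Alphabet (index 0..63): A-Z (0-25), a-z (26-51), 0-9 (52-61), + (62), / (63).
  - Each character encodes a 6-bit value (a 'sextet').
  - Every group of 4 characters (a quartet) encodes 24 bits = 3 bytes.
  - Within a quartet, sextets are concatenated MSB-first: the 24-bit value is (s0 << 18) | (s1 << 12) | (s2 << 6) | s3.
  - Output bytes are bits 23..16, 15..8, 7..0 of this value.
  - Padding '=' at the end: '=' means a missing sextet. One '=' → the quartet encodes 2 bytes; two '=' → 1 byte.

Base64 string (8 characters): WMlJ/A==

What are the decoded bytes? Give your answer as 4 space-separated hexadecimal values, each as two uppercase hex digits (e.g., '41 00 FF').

Answer: 58 C9 49 FC

Derivation:
After char 0 ('W'=22): chars_in_quartet=1 acc=0x16 bytes_emitted=0
After char 1 ('M'=12): chars_in_quartet=2 acc=0x58C bytes_emitted=0
After char 2 ('l'=37): chars_in_quartet=3 acc=0x16325 bytes_emitted=0
After char 3 ('J'=9): chars_in_quartet=4 acc=0x58C949 -> emit 58 C9 49, reset; bytes_emitted=3
After char 4 ('/'=63): chars_in_quartet=1 acc=0x3F bytes_emitted=3
After char 5 ('A'=0): chars_in_quartet=2 acc=0xFC0 bytes_emitted=3
Padding '==': partial quartet acc=0xFC0 -> emit FC; bytes_emitted=4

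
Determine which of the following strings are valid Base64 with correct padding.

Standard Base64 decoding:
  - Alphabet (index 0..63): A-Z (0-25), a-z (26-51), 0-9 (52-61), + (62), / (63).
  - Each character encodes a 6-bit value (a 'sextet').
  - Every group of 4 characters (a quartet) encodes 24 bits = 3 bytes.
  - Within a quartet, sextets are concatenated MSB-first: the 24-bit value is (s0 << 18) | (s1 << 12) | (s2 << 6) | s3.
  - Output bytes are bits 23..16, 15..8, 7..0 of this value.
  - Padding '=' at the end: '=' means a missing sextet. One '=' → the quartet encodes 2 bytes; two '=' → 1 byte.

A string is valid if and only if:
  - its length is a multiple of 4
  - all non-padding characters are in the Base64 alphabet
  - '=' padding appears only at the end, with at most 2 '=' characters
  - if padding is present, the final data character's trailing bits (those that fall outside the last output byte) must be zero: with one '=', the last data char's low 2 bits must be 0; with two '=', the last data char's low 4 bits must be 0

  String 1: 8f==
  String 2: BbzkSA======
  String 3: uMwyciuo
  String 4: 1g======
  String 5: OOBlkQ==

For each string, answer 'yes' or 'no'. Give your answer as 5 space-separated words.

String 1: '8f==' → invalid (bad trailing bits)
String 2: 'BbzkSA======' → invalid (6 pad chars (max 2))
String 3: 'uMwyciuo' → valid
String 4: '1g======' → invalid (6 pad chars (max 2))
String 5: 'OOBlkQ==' → valid

Answer: no no yes no yes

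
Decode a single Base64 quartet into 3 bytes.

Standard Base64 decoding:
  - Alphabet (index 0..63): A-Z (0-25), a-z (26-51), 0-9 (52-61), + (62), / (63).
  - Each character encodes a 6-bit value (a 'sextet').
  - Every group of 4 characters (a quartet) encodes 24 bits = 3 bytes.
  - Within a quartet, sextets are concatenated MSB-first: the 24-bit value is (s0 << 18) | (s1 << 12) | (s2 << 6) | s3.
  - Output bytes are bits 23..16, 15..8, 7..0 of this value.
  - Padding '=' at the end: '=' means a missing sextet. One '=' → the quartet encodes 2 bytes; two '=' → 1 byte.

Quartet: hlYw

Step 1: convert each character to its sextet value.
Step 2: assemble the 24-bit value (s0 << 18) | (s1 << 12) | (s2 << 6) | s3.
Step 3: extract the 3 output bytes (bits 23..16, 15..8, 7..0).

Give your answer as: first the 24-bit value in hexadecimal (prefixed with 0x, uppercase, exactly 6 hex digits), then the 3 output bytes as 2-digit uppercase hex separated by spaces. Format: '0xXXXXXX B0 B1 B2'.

Answer: 0x865630 86 56 30

Derivation:
Sextets: h=33, l=37, Y=24, w=48
24-bit: (33<<18) | (37<<12) | (24<<6) | 48
      = 0x840000 | 0x025000 | 0x000600 | 0x000030
      = 0x865630
Bytes: (v>>16)&0xFF=86, (v>>8)&0xFF=56, v&0xFF=30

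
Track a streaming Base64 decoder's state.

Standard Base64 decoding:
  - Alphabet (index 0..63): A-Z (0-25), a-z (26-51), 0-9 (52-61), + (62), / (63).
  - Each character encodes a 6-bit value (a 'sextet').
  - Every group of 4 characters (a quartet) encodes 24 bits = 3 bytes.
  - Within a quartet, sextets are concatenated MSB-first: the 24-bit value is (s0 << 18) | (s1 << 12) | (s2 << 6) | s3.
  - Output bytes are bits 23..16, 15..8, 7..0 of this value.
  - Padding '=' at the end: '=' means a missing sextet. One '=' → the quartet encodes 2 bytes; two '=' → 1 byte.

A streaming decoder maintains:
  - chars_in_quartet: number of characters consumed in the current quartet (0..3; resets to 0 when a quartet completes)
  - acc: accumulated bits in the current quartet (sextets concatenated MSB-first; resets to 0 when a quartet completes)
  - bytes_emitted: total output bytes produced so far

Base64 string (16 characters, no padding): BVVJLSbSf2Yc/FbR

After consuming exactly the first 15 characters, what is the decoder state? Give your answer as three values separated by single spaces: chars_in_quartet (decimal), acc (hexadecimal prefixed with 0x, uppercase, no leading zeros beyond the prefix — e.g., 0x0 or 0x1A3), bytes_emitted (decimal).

Answer: 3 0x3F15B 9

Derivation:
After char 0 ('B'=1): chars_in_quartet=1 acc=0x1 bytes_emitted=0
After char 1 ('V'=21): chars_in_quartet=2 acc=0x55 bytes_emitted=0
After char 2 ('V'=21): chars_in_quartet=3 acc=0x1555 bytes_emitted=0
After char 3 ('J'=9): chars_in_quartet=4 acc=0x55549 -> emit 05 55 49, reset; bytes_emitted=3
After char 4 ('L'=11): chars_in_quartet=1 acc=0xB bytes_emitted=3
After char 5 ('S'=18): chars_in_quartet=2 acc=0x2D2 bytes_emitted=3
After char 6 ('b'=27): chars_in_quartet=3 acc=0xB49B bytes_emitted=3
After char 7 ('S'=18): chars_in_quartet=4 acc=0x2D26D2 -> emit 2D 26 D2, reset; bytes_emitted=6
After char 8 ('f'=31): chars_in_quartet=1 acc=0x1F bytes_emitted=6
After char 9 ('2'=54): chars_in_quartet=2 acc=0x7F6 bytes_emitted=6
After char 10 ('Y'=24): chars_in_quartet=3 acc=0x1FD98 bytes_emitted=6
After char 11 ('c'=28): chars_in_quartet=4 acc=0x7F661C -> emit 7F 66 1C, reset; bytes_emitted=9
After char 12 ('/'=63): chars_in_quartet=1 acc=0x3F bytes_emitted=9
After char 13 ('F'=5): chars_in_quartet=2 acc=0xFC5 bytes_emitted=9
After char 14 ('b'=27): chars_in_quartet=3 acc=0x3F15B bytes_emitted=9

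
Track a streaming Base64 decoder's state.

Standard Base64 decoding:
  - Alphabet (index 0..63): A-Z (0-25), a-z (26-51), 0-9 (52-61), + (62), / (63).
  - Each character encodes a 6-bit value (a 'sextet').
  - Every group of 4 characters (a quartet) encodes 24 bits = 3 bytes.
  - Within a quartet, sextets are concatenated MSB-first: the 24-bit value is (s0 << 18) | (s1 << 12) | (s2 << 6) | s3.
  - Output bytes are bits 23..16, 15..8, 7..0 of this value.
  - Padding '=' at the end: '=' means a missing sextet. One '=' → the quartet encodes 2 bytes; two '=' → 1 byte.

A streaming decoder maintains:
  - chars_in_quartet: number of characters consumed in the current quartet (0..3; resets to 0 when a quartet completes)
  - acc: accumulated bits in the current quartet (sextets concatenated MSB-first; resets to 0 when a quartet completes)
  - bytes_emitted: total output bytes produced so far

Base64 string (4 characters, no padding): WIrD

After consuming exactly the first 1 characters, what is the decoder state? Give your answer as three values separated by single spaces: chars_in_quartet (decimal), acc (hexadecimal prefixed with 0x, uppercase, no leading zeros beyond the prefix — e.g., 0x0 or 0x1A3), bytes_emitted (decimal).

Answer: 1 0x16 0

Derivation:
After char 0 ('W'=22): chars_in_quartet=1 acc=0x16 bytes_emitted=0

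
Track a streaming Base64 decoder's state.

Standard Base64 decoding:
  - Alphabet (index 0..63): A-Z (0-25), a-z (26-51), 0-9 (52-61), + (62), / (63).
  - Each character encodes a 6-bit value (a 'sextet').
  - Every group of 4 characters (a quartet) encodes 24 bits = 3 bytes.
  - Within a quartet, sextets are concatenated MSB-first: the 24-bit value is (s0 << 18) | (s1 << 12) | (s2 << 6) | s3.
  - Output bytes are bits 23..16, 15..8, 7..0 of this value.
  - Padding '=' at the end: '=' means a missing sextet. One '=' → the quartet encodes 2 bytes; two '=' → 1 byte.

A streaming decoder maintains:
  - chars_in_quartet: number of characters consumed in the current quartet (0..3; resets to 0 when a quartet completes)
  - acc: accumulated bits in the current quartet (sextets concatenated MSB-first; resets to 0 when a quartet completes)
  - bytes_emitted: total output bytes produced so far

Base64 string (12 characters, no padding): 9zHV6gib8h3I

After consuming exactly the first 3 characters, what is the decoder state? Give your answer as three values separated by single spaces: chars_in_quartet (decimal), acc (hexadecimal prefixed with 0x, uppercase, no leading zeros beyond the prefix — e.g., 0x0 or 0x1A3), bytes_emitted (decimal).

Answer: 3 0x3DCC7 0

Derivation:
After char 0 ('9'=61): chars_in_quartet=1 acc=0x3D bytes_emitted=0
After char 1 ('z'=51): chars_in_quartet=2 acc=0xF73 bytes_emitted=0
After char 2 ('H'=7): chars_in_quartet=3 acc=0x3DCC7 bytes_emitted=0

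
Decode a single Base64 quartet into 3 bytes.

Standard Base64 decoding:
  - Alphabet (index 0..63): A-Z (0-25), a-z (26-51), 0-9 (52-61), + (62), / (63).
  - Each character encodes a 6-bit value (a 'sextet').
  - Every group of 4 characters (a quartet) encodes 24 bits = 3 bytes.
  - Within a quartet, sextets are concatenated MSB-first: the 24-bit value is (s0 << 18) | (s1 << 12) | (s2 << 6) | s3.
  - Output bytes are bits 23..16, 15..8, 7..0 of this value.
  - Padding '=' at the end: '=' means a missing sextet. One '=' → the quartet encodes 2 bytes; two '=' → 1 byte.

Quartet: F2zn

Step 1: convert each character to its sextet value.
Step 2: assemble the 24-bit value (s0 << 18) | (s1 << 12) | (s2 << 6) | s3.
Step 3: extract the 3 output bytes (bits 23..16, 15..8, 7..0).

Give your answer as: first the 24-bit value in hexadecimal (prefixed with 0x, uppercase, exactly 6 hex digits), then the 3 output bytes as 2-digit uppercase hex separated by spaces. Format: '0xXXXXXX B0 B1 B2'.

Sextets: F=5, 2=54, z=51, n=39
24-bit: (5<<18) | (54<<12) | (51<<6) | 39
      = 0x140000 | 0x036000 | 0x000CC0 | 0x000027
      = 0x176CE7
Bytes: (v>>16)&0xFF=17, (v>>8)&0xFF=6C, v&0xFF=E7

Answer: 0x176CE7 17 6C E7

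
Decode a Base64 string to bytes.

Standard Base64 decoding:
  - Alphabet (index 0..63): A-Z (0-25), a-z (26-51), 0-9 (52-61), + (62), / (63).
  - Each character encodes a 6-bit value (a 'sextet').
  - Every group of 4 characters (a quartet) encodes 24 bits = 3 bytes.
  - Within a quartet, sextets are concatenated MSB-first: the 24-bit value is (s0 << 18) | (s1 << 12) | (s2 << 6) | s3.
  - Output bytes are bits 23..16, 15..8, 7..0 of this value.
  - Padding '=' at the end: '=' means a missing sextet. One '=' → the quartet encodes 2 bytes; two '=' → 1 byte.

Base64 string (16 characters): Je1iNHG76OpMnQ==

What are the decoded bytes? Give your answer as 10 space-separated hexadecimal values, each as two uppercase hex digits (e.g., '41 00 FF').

After char 0 ('J'=9): chars_in_quartet=1 acc=0x9 bytes_emitted=0
After char 1 ('e'=30): chars_in_quartet=2 acc=0x25E bytes_emitted=0
After char 2 ('1'=53): chars_in_quartet=3 acc=0x97B5 bytes_emitted=0
After char 3 ('i'=34): chars_in_quartet=4 acc=0x25ED62 -> emit 25 ED 62, reset; bytes_emitted=3
After char 4 ('N'=13): chars_in_quartet=1 acc=0xD bytes_emitted=3
After char 5 ('H'=7): chars_in_quartet=2 acc=0x347 bytes_emitted=3
After char 6 ('G'=6): chars_in_quartet=3 acc=0xD1C6 bytes_emitted=3
After char 7 ('7'=59): chars_in_quartet=4 acc=0x3471BB -> emit 34 71 BB, reset; bytes_emitted=6
After char 8 ('6'=58): chars_in_quartet=1 acc=0x3A bytes_emitted=6
After char 9 ('O'=14): chars_in_quartet=2 acc=0xE8E bytes_emitted=6
After char 10 ('p'=41): chars_in_quartet=3 acc=0x3A3A9 bytes_emitted=6
After char 11 ('M'=12): chars_in_quartet=4 acc=0xE8EA4C -> emit E8 EA 4C, reset; bytes_emitted=9
After char 12 ('n'=39): chars_in_quartet=1 acc=0x27 bytes_emitted=9
After char 13 ('Q'=16): chars_in_quartet=2 acc=0x9D0 bytes_emitted=9
Padding '==': partial quartet acc=0x9D0 -> emit 9D; bytes_emitted=10

Answer: 25 ED 62 34 71 BB E8 EA 4C 9D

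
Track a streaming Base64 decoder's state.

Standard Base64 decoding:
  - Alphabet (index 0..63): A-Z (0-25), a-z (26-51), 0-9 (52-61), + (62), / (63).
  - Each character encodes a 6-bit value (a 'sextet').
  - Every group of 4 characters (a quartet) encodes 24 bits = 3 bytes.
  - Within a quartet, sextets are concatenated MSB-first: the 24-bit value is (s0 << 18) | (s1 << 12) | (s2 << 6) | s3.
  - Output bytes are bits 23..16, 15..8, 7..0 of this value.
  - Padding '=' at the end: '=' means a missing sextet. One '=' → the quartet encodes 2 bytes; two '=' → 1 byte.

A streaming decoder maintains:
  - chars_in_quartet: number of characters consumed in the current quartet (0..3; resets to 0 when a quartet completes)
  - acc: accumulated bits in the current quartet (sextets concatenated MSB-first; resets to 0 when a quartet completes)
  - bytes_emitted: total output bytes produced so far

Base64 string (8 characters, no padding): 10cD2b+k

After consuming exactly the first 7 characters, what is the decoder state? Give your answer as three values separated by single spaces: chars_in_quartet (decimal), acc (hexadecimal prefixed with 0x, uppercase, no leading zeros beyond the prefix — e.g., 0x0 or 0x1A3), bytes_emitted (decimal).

After char 0 ('1'=53): chars_in_quartet=1 acc=0x35 bytes_emitted=0
After char 1 ('0'=52): chars_in_quartet=2 acc=0xD74 bytes_emitted=0
After char 2 ('c'=28): chars_in_quartet=3 acc=0x35D1C bytes_emitted=0
After char 3 ('D'=3): chars_in_quartet=4 acc=0xD74703 -> emit D7 47 03, reset; bytes_emitted=3
After char 4 ('2'=54): chars_in_quartet=1 acc=0x36 bytes_emitted=3
After char 5 ('b'=27): chars_in_quartet=2 acc=0xD9B bytes_emitted=3
After char 6 ('+'=62): chars_in_quartet=3 acc=0x366FE bytes_emitted=3

Answer: 3 0x366FE 3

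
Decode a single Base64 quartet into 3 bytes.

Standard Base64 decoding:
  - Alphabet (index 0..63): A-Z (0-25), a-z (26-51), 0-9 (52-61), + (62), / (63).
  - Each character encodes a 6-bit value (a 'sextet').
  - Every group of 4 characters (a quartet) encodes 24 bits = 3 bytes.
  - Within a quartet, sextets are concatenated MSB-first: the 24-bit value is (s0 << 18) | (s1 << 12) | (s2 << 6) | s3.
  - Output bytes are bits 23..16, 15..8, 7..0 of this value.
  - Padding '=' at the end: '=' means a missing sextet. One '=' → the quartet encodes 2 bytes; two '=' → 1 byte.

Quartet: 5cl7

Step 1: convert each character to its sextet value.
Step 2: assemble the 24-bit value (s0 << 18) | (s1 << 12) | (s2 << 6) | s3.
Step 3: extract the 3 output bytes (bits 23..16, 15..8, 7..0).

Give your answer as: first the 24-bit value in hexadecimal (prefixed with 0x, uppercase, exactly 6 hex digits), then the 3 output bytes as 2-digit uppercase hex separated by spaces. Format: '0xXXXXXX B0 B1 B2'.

Answer: 0xE5C97B E5 C9 7B

Derivation:
Sextets: 5=57, c=28, l=37, 7=59
24-bit: (57<<18) | (28<<12) | (37<<6) | 59
      = 0xE40000 | 0x01C000 | 0x000940 | 0x00003B
      = 0xE5C97B
Bytes: (v>>16)&0xFF=E5, (v>>8)&0xFF=C9, v&0xFF=7B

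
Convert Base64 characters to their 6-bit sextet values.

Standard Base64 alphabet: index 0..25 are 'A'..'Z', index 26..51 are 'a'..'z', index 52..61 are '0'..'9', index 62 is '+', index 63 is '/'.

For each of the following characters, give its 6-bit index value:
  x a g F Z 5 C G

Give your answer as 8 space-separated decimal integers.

'x': a..z range, 26 + ord('x') − ord('a') = 49
'a': a..z range, 26 + ord('a') − ord('a') = 26
'g': a..z range, 26 + ord('g') − ord('a') = 32
'F': A..Z range, ord('F') − ord('A') = 5
'Z': A..Z range, ord('Z') − ord('A') = 25
'5': 0..9 range, 52 + ord('5') − ord('0') = 57
'C': A..Z range, ord('C') − ord('A') = 2
'G': A..Z range, ord('G') − ord('A') = 6

Answer: 49 26 32 5 25 57 2 6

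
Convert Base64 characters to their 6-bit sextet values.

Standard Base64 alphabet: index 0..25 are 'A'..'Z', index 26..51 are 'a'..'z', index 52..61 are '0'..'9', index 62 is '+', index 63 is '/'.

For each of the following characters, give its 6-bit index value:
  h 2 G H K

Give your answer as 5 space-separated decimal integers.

Answer: 33 54 6 7 10

Derivation:
'h': a..z range, 26 + ord('h') − ord('a') = 33
'2': 0..9 range, 52 + ord('2') − ord('0') = 54
'G': A..Z range, ord('G') − ord('A') = 6
'H': A..Z range, ord('H') − ord('A') = 7
'K': A..Z range, ord('K') − ord('A') = 10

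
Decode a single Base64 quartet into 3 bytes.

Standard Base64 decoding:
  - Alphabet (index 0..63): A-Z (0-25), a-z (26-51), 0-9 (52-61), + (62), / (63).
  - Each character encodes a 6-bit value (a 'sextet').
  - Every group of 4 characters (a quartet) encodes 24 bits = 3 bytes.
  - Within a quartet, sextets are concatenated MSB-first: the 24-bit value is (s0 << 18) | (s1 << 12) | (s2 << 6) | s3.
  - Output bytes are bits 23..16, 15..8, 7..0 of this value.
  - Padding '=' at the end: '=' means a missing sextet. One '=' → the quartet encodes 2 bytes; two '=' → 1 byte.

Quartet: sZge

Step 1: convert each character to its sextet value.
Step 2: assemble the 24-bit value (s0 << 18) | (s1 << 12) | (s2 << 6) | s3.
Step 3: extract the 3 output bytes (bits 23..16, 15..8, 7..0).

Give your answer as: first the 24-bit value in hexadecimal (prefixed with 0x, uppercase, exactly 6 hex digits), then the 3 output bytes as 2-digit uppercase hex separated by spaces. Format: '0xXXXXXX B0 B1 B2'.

Sextets: s=44, Z=25, g=32, e=30
24-bit: (44<<18) | (25<<12) | (32<<6) | 30
      = 0xB00000 | 0x019000 | 0x000800 | 0x00001E
      = 0xB1981E
Bytes: (v>>16)&0xFF=B1, (v>>8)&0xFF=98, v&0xFF=1E

Answer: 0xB1981E B1 98 1E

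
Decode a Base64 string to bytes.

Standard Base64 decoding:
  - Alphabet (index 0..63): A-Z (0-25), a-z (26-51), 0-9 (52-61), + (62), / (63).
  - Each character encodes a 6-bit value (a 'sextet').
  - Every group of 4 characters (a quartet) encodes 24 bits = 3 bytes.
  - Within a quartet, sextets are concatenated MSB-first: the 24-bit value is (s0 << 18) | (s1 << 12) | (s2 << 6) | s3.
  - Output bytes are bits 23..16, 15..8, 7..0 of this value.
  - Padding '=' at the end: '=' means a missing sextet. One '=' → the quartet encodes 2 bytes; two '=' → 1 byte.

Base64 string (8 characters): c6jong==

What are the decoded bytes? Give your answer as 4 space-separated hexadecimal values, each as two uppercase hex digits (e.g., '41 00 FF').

After char 0 ('c'=28): chars_in_quartet=1 acc=0x1C bytes_emitted=0
After char 1 ('6'=58): chars_in_quartet=2 acc=0x73A bytes_emitted=0
After char 2 ('j'=35): chars_in_quartet=3 acc=0x1CEA3 bytes_emitted=0
After char 3 ('o'=40): chars_in_quartet=4 acc=0x73A8E8 -> emit 73 A8 E8, reset; bytes_emitted=3
After char 4 ('n'=39): chars_in_quartet=1 acc=0x27 bytes_emitted=3
After char 5 ('g'=32): chars_in_quartet=2 acc=0x9E0 bytes_emitted=3
Padding '==': partial quartet acc=0x9E0 -> emit 9E; bytes_emitted=4

Answer: 73 A8 E8 9E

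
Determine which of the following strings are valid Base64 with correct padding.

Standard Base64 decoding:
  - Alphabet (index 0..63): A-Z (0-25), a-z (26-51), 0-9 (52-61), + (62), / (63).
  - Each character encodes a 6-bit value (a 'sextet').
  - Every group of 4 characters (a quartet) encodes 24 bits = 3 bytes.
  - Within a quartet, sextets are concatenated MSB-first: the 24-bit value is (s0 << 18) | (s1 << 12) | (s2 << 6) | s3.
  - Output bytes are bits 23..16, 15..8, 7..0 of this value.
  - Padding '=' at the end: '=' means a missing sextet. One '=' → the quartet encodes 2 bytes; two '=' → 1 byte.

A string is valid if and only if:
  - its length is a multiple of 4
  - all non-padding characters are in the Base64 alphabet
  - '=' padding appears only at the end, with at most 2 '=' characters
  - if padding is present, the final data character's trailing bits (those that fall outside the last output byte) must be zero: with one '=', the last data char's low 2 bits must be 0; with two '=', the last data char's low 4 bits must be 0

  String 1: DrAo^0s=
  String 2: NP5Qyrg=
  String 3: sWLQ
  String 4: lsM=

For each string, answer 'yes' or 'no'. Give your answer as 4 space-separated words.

Answer: no yes yes yes

Derivation:
String 1: 'DrAo^0s=' → invalid (bad char(s): ['^'])
String 2: 'NP5Qyrg=' → valid
String 3: 'sWLQ' → valid
String 4: 'lsM=' → valid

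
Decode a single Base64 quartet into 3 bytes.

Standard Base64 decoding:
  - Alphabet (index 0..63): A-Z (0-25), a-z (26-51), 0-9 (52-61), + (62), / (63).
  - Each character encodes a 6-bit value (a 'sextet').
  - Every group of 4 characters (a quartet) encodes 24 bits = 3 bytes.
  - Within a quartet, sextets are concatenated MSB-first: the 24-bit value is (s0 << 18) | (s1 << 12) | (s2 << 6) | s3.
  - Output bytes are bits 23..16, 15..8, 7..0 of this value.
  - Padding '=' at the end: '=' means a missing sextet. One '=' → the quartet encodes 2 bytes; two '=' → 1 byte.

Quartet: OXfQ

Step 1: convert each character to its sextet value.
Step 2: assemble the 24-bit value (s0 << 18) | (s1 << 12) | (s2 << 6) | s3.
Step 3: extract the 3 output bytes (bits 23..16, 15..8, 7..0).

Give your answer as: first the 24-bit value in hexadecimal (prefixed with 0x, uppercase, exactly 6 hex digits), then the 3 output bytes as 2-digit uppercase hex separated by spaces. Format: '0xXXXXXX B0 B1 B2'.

Answer: 0x3977D0 39 77 D0

Derivation:
Sextets: O=14, X=23, f=31, Q=16
24-bit: (14<<18) | (23<<12) | (31<<6) | 16
      = 0x380000 | 0x017000 | 0x0007C0 | 0x000010
      = 0x3977D0
Bytes: (v>>16)&0xFF=39, (v>>8)&0xFF=77, v&0xFF=D0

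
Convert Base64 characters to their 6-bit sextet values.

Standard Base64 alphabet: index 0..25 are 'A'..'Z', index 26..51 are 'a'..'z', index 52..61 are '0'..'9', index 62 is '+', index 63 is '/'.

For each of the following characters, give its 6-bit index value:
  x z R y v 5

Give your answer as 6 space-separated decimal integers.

'x': a..z range, 26 + ord('x') − ord('a') = 49
'z': a..z range, 26 + ord('z') − ord('a') = 51
'R': A..Z range, ord('R') − ord('A') = 17
'y': a..z range, 26 + ord('y') − ord('a') = 50
'v': a..z range, 26 + ord('v') − ord('a') = 47
'5': 0..9 range, 52 + ord('5') − ord('0') = 57

Answer: 49 51 17 50 47 57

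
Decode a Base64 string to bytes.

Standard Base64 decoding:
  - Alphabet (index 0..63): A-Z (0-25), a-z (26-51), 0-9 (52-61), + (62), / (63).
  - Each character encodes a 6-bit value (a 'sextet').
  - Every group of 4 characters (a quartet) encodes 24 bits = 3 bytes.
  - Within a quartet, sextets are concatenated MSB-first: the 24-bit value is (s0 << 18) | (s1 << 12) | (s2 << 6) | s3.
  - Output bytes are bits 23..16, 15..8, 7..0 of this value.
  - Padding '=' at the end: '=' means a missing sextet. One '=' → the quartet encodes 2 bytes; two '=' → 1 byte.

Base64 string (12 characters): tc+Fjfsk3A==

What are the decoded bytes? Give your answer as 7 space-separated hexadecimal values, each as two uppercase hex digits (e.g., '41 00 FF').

Answer: B5 CF 85 8D FB 24 DC

Derivation:
After char 0 ('t'=45): chars_in_quartet=1 acc=0x2D bytes_emitted=0
After char 1 ('c'=28): chars_in_quartet=2 acc=0xB5C bytes_emitted=0
After char 2 ('+'=62): chars_in_quartet=3 acc=0x2D73E bytes_emitted=0
After char 3 ('F'=5): chars_in_quartet=4 acc=0xB5CF85 -> emit B5 CF 85, reset; bytes_emitted=3
After char 4 ('j'=35): chars_in_quartet=1 acc=0x23 bytes_emitted=3
After char 5 ('f'=31): chars_in_quartet=2 acc=0x8DF bytes_emitted=3
After char 6 ('s'=44): chars_in_quartet=3 acc=0x237EC bytes_emitted=3
After char 7 ('k'=36): chars_in_quartet=4 acc=0x8DFB24 -> emit 8D FB 24, reset; bytes_emitted=6
After char 8 ('3'=55): chars_in_quartet=1 acc=0x37 bytes_emitted=6
After char 9 ('A'=0): chars_in_quartet=2 acc=0xDC0 bytes_emitted=6
Padding '==': partial quartet acc=0xDC0 -> emit DC; bytes_emitted=7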